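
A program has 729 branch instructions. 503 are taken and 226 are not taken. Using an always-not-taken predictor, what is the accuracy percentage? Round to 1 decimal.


Predictor: always-not-taken
Correct predictions = 226
Accuracy = 226 / 729 * 100 = 31.0%

31.0


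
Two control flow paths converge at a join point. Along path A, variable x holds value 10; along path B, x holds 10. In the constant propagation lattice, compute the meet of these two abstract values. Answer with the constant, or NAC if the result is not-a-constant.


Meet operation: if both paths give the same constant, result is that constant; if they differ, result is NAC (not-a-constant).
Path A: 10, Path B: 10 -> equal
Result: constant -> 10

10


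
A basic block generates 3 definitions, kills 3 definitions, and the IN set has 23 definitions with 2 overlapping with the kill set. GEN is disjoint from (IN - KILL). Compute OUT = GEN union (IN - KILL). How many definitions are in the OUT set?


IN - KILL: 23 - 2 = 21 surviving definitions
OUT = GEN + surviving = 3 + 21 = 24

24


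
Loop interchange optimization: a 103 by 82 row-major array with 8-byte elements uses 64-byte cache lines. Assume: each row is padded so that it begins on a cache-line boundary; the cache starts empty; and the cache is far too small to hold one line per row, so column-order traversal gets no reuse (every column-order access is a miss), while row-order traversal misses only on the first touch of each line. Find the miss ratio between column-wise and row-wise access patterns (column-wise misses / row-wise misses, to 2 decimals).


Each row occupies 82 * 8 = 656 bytes and starts on a line boundary, so it spans ceil(656 / 64) = 11 cache lines.
Row-major traversal misses (one per line touched): 103 * ceil(82 * 8 / 64) = 1133
Column-major traversal misses (no reuse, every access misses): 103 * 82 = 8446
Ratio = 8446 / 1133 = 7.45

7.45


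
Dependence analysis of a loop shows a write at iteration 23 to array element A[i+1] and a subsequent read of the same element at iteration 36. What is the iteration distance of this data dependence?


Distance = read iteration - write iteration
= 36 - 23 = 13

13


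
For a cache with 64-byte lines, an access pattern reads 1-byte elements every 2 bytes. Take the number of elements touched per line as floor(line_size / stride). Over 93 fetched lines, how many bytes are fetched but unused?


Elements per line = floor(64 / 2) = 32
Bytes used per line = 32 * 1 = 32
Wasted per line = 64 - 32 = 32
Total wasted = 32 * 93 = 2976

2976


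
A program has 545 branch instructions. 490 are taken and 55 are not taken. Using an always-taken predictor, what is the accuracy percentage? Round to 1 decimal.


Predictor: always-taken
Correct predictions = 490
Accuracy = 490 / 545 * 100 = 89.9%

89.9


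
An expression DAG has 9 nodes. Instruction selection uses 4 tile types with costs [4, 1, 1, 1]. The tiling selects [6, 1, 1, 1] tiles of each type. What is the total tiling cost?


Total cost = sum(count_i * cost_i)
= 6*4 + 1*1 + 1*1 + 1*1
= 27

27


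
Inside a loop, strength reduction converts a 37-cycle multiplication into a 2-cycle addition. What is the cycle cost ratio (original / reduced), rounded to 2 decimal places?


Ratio = mult_cost / add_cost = 37 / 2 = 18.5

18.5


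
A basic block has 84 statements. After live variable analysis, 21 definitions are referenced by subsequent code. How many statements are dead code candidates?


Dead code = total statements - live definitions
= 84 - 21 = 63

63


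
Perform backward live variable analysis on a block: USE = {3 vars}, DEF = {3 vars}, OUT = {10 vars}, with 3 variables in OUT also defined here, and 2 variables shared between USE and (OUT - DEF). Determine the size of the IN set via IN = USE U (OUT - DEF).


OUT - DEF: 10 - 3 = 7
|IN| = |USE| + |OUT - DEF| - |USE ∩ (OUT - DEF)| = 3 + 7 - 2 = 8

8


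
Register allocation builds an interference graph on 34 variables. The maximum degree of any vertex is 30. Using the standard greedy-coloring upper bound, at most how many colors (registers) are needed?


Greedy coloring never needs more than (max_degree + 1) colors: when coloring a vertex, at most max_degree neighbors are already colored.
Upper bound = 30 + 1 = 31

31


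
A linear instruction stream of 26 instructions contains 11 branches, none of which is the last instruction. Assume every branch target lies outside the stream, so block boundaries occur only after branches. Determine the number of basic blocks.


With no in-sequence branch targets, the leaders are the first instruction plus the instruction after each branch.
Number of basic blocks = branches + 1
= 11 + 1 = 12

12


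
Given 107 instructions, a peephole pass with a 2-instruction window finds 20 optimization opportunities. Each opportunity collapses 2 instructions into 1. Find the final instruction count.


Each match removes 1 instructions.
Total removed = 20 * 1 = 20
Remaining = 107 - 20 = 87

87


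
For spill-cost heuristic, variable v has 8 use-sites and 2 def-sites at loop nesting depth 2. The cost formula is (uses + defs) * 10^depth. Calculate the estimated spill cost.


uses + defs = 8 + 2 = 10
10^2 = 100
Spill cost = 10 * 100 = 1000

1000


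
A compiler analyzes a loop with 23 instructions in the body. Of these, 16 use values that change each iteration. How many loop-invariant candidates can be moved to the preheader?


Invariant candidates = total - loop-dependent
= 23 - 16 = 7

7


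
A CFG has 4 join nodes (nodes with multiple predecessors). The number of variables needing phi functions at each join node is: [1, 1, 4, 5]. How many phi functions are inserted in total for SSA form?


Total phi functions = sum of phi functions at each join node
= 1 + 1 + 4 + 5 = 11

11


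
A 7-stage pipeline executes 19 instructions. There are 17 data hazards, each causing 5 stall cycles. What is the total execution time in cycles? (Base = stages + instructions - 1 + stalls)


Base cycles = 7 + 19 - 1 = 25
Total stalls = 17 * 5 = 85
Total = 25 + 85 = 110

110


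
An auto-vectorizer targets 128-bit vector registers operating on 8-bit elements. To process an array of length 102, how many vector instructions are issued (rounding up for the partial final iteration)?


Width = 128 / 8 = 16 elements per vector op
Iterations = ceil(102 / 16) = 7

7


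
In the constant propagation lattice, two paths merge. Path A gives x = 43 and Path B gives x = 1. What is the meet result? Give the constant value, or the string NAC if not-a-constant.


Meet operation: if both paths give the same constant, result is that constant; if they differ, result is NAC (not-a-constant).
Path A: 43, Path B: 1 -> differ
Result: not-a-constant -> NAC

NAC


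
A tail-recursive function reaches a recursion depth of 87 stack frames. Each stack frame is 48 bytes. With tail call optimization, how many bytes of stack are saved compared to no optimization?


Without TCO: 87 * 48 = 4176 bytes
With TCO: reuse 1 frame = 48 bytes
Savings = 4176 - 48 = 4128

4128


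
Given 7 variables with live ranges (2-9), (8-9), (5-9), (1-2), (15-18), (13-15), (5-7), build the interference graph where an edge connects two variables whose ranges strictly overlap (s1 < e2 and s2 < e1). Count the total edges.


Check all pairs for overlapping intervals.
Two intervals (s1,e1) and (s2,e2) overlap if s1 < e2 and s2 < e1.
v0 (2-9) vs v1..v6: overlaps v1, v2, v6 -> 3
v1 (8-9) vs v2..v6: overlaps v2 -> 1
v2 (5-9) vs v3..v6: overlaps v6 -> 1
v3 (1-2) vs v4..v6: overlaps none -> 0
v4 (15-18) vs v5..v6: overlaps none -> 0
v5 (13-15) vs v6: overlaps none -> 0
Total overlapping pairs = 3 + 1 + 1 + 0 + 0 + 0 = 5

5


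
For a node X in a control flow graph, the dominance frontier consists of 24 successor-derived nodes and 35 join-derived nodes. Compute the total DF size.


DF(X) = direct successor contributions + join point contributions
= 24 + 35 = 59

59


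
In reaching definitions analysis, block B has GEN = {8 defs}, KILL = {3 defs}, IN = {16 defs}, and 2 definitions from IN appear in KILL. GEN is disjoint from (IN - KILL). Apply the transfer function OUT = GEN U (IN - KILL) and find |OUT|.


IN - KILL: 16 - 2 = 14 surviving definitions
OUT = GEN + surviving = 8 + 14 = 22

22


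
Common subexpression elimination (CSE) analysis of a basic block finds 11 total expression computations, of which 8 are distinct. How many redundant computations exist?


CSE count = total expressions - unique expressions
= 11 - 8 = 3

3


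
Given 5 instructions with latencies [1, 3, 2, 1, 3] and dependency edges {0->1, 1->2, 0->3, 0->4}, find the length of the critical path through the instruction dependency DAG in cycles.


Compute longest path through dependency graph: dist(Ik) = max over predecessors of dist + latency(Ik).
dist(I0) = latency 1 = 1
dist(I1) = dist(I0) + 3 = 1 + 3 = 4
dist(I2) = dist(I1) + 2 = 4 + 2 = 6
dist(I3) = dist(I0) + 1 = 1 + 1 = 2
dist(I4) = dist(I0) + 3 = 1 + 3 = 4
Critical path = max dist = 6

6


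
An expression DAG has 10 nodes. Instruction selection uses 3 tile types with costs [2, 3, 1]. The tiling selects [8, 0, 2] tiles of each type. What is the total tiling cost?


Total cost = sum(count_i * cost_i)
= 8*2 + 0*3 + 2*1
= 18

18


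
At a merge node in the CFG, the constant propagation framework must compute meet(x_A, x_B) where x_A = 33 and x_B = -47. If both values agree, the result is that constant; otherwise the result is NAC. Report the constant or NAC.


Meet operation: if both paths give the same constant, result is that constant; if they differ, result is NAC (not-a-constant).
Path A: 33, Path B: -47 -> differ
Result: not-a-constant -> NAC

NAC


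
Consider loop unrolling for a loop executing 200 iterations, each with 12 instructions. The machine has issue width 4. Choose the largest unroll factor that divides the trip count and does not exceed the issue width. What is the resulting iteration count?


Largest divisor of 200 <= 4 is 4
New iterations = 200 / 4 = 50

50


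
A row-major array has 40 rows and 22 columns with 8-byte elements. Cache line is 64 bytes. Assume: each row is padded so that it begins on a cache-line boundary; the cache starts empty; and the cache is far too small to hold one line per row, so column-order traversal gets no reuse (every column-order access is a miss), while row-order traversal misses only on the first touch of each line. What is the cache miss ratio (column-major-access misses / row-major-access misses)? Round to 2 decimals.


Each row occupies 22 * 8 = 176 bytes and starts on a line boundary, so it spans ceil(176 / 64) = 3 cache lines.
Row-major traversal misses (one per line touched): 40 * ceil(22 * 8 / 64) = 120
Column-major traversal misses (no reuse, every access misses): 40 * 22 = 880
Ratio = 880 / 120 = 7.33

7.33


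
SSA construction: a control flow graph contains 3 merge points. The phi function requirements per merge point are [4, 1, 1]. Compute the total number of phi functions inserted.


Total phi functions = sum of phi functions at each join node
= 4 + 1 + 1 = 6

6


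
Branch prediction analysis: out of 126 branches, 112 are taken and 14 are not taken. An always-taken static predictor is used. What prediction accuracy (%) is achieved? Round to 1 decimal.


Predictor: always-taken
Correct predictions = 112
Accuracy = 112 / 126 * 100 = 88.9%

88.9


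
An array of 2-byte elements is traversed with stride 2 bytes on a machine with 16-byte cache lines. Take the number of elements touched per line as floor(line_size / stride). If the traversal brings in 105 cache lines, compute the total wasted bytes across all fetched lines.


Elements per line = floor(16 / 2) = 8
Bytes used per line = 8 * 2 = 16
Wasted per line = 16 - 16 = 0
Total wasted = 0 * 105 = 0

0


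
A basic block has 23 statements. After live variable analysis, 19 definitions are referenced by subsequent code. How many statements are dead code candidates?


Dead code = total statements - live definitions
= 23 - 19 = 4

4


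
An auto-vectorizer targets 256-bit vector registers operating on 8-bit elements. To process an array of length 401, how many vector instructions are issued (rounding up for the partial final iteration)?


Width = 256 / 8 = 32 elements per vector op
Iterations = ceil(401 / 32) = 13

13


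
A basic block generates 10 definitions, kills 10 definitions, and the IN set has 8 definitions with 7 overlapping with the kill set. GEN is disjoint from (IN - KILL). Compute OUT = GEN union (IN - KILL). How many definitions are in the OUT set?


IN - KILL: 8 - 7 = 1 surviving definitions
OUT = GEN + surviving = 10 + 1 = 11

11


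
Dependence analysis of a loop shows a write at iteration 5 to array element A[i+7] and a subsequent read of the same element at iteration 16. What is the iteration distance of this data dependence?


Distance = read iteration - write iteration
= 16 - 5 = 11

11


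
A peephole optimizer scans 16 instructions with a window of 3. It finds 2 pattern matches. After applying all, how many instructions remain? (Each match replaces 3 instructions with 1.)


Each match removes 2 instructions.
Total removed = 2 * 2 = 4
Remaining = 16 - 4 = 12

12


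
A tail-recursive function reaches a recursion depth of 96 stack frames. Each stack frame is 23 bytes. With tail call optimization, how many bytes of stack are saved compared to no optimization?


Without TCO: 96 * 23 = 2208 bytes
With TCO: reuse 1 frame = 23 bytes
Savings = 2208 - 23 = 2185

2185


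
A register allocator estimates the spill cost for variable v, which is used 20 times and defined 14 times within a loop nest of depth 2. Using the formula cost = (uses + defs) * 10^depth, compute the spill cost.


uses + defs = 20 + 14 = 34
10^2 = 100
Spill cost = 34 * 100 = 3400

3400


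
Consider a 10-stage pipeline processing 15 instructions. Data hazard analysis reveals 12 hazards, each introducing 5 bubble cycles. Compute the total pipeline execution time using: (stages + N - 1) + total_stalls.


Base cycles = 10 + 15 - 1 = 24
Total stalls = 12 * 5 = 60
Total = 24 + 60 = 84

84


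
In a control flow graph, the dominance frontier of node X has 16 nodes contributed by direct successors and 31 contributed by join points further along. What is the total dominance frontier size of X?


DF(X) = direct successor contributions + join point contributions
= 16 + 31 = 47

47


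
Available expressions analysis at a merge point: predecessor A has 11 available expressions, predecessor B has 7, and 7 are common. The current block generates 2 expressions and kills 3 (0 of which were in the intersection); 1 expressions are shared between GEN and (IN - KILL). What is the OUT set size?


IN = intersection of predecessors = 7
IN - KILL = 7 - 0 = 7
|OUT| = |GEN| + |IN - KILL| - |GEN ∩ (IN - KILL)| = 2 + 7 - 1 = 8

8


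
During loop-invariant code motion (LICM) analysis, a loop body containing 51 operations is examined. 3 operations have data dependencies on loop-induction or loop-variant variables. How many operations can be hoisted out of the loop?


Invariant candidates = total - loop-dependent
= 51 - 3 = 48

48


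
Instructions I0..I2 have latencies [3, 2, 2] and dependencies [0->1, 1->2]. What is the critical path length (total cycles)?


Compute longest path through dependency graph: dist(Ik) = max over predecessors of dist + latency(Ik).
dist(I0) = latency 3 = 3
dist(I1) = dist(I0) + 2 = 3 + 2 = 5
dist(I2) = dist(I1) + 2 = 5 + 2 = 7
Critical path = max dist = 7

7


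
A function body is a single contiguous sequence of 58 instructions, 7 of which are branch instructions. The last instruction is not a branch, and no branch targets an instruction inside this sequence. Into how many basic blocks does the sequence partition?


With no in-sequence branch targets, the leaders are the first instruction plus the instruction after each branch.
Number of basic blocks = branches + 1
= 7 + 1 = 8

8


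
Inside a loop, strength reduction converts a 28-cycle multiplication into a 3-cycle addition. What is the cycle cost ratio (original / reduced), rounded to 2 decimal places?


Ratio = mult_cost / add_cost = 28 / 3 = 9.33

9.33


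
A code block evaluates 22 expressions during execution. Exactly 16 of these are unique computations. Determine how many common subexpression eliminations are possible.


CSE count = total expressions - unique expressions
= 22 - 16 = 6

6


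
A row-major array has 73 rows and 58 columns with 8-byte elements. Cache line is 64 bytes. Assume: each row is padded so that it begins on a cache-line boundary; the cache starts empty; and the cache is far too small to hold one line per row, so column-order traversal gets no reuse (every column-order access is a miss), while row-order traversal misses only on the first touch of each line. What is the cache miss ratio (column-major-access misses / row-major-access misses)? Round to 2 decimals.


Each row occupies 58 * 8 = 464 bytes and starts on a line boundary, so it spans ceil(464 / 64) = 8 cache lines.
Row-major traversal misses (one per line touched): 73 * ceil(58 * 8 / 64) = 584
Column-major traversal misses (no reuse, every access misses): 73 * 58 = 4234
Ratio = 4234 / 584 = 7.25

7.25


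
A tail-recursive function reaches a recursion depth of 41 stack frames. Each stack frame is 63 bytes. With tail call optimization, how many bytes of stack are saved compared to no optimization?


Without TCO: 41 * 63 = 2583 bytes
With TCO: reuse 1 frame = 63 bytes
Savings = 2583 - 63 = 2520

2520


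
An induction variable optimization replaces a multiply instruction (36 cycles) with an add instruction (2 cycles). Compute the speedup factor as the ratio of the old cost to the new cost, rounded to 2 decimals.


Ratio = mult_cost / add_cost = 36 / 2 = 18.0

18.0


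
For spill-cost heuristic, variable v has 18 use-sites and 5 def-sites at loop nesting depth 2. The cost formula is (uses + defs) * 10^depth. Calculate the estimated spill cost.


uses + defs = 18 + 5 = 23
10^2 = 100
Spill cost = 23 * 100 = 2300

2300


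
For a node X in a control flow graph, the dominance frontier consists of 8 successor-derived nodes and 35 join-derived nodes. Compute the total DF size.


DF(X) = direct successor contributions + join point contributions
= 8 + 35 = 43

43


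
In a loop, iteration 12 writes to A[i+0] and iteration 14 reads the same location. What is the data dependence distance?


Distance = read iteration - write iteration
= 14 - 12 = 2

2


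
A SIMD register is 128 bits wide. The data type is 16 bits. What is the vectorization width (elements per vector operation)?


Width = SIMD bits / data type bits
= 128 / 16 = 8

8


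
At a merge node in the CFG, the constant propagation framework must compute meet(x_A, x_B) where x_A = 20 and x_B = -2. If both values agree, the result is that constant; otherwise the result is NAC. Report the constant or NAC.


Meet operation: if both paths give the same constant, result is that constant; if they differ, result is NAC (not-a-constant).
Path A: 20, Path B: -2 -> differ
Result: not-a-constant -> NAC

NAC


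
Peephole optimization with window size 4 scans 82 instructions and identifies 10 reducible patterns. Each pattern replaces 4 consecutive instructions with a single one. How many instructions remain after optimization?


Each match removes 3 instructions.
Total removed = 10 * 3 = 30
Remaining = 82 - 30 = 52

52


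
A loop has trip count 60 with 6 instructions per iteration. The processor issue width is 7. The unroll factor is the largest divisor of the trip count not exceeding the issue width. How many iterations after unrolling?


Largest divisor of 60 <= 7 is 6
New iterations = 60 / 6 = 10

10


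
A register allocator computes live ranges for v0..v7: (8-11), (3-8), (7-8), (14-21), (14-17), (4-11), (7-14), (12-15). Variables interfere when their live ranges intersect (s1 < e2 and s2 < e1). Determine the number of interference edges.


Check all pairs for overlapping intervals.
Two intervals (s1,e1) and (s2,e2) overlap if s1 < e2 and s2 < e1.
v0 (8-11) vs v1..v7: overlaps v5, v6 -> 2
v1 (3-8) vs v2..v7: overlaps v2, v5, v6 -> 3
v2 (7-8) vs v3..v7: overlaps v5, v6 -> 2
v3 (14-21) vs v4..v7: overlaps v4, v7 -> 2
v4 (14-17) vs v5..v7: overlaps v7 -> 1
v5 (4-11) vs v6..v7: overlaps v6 -> 1
v6 (7-14) vs v7: overlaps v7 -> 1
Total overlapping pairs = 2 + 3 + 2 + 2 + 1 + 1 + 1 = 12

12


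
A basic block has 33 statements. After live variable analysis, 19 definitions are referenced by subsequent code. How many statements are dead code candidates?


Dead code = total statements - live definitions
= 33 - 19 = 14

14


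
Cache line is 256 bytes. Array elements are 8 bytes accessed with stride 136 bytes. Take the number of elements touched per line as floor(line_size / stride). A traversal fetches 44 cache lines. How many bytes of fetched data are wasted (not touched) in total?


Elements per line = floor(256 / 136) = 1
Bytes used per line = 1 * 8 = 8
Wasted per line = 256 - 8 = 248
Total wasted = 248 * 44 = 10912

10912


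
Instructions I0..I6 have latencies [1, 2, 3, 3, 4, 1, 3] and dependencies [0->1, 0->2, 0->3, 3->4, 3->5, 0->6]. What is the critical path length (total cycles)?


Compute longest path through dependency graph: dist(Ik) = max over predecessors of dist + latency(Ik).
dist(I0) = latency 1 = 1
dist(I1) = dist(I0) + 2 = 1 + 2 = 3
dist(I2) = dist(I0) + 3 = 1 + 3 = 4
dist(I3) = dist(I0) + 3 = 1 + 3 = 4
dist(I4) = dist(I3) + 4 = 4 + 4 = 8
dist(I5) = dist(I3) + 1 = 4 + 1 = 5
dist(I6) = dist(I0) + 3 = 1 + 3 = 4
Critical path = max dist = 8

8


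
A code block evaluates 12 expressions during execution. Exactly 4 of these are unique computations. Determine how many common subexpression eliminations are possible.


CSE count = total expressions - unique expressions
= 12 - 4 = 8

8


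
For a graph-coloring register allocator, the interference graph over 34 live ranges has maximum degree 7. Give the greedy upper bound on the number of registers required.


Greedy coloring never needs more than (max_degree + 1) colors: when coloring a vertex, at most max_degree neighbors are already colored.
Upper bound = 7 + 1 = 8

8


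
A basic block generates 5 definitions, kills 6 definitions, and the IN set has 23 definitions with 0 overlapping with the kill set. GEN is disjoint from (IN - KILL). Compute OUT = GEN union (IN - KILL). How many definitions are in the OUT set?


IN - KILL: 23 - 0 = 23 surviving definitions
OUT = GEN + surviving = 5 + 23 = 28

28


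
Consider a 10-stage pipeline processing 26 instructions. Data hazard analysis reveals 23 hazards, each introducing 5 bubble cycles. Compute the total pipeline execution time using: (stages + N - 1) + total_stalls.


Base cycles = 10 + 26 - 1 = 35
Total stalls = 23 * 5 = 115
Total = 35 + 115 = 150

150


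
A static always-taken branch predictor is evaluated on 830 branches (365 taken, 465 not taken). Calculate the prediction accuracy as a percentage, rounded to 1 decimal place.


Predictor: always-taken
Correct predictions = 365
Accuracy = 365 / 830 * 100 = 44.0%

44.0


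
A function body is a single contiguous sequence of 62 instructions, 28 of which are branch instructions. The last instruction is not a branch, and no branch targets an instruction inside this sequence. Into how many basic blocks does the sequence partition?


With no in-sequence branch targets, the leaders are the first instruction plus the instruction after each branch.
Number of basic blocks = branches + 1
= 28 + 1 = 29

29


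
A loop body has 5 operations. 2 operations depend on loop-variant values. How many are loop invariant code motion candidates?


Invariant candidates = total - loop-dependent
= 5 - 2 = 3

3


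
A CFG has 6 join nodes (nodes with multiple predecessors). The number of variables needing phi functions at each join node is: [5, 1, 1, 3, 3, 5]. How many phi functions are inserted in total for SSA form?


Total phi functions = sum of phi functions at each join node
= 5 + 1 + 1 + 3 + 3 + 5 = 18

18


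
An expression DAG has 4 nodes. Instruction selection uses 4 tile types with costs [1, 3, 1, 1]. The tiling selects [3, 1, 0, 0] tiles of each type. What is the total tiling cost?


Total cost = sum(count_i * cost_i)
= 3*1 + 1*3 + 0*1 + 0*1
= 6

6


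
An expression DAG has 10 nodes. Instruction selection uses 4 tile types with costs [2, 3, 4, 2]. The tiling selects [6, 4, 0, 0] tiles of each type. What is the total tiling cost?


Total cost = sum(count_i * cost_i)
= 6*2 + 4*3 + 0*4 + 0*2
= 24

24


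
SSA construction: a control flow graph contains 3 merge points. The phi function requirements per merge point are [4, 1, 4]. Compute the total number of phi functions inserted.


Total phi functions = sum of phi functions at each join node
= 4 + 1 + 4 = 9

9


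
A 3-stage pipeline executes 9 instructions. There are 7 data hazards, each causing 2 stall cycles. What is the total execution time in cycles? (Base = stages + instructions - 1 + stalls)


Base cycles = 3 + 9 - 1 = 11
Total stalls = 7 * 2 = 14
Total = 11 + 14 = 25

25


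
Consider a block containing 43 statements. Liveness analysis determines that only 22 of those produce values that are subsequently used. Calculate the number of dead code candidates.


Dead code = total statements - live definitions
= 43 - 22 = 21

21


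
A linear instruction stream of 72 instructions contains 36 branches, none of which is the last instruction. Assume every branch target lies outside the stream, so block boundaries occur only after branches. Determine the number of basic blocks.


With no in-sequence branch targets, the leaders are the first instruction plus the instruction after each branch.
Number of basic blocks = branches + 1
= 36 + 1 = 37

37


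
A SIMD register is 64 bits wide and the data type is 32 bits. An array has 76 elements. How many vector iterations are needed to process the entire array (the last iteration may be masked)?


Width = 64 / 32 = 2 elements per vector op
Iterations = ceil(76 / 2) = 38

38


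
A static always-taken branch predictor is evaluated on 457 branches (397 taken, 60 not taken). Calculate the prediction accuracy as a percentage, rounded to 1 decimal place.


Predictor: always-taken
Correct predictions = 397
Accuracy = 397 / 457 * 100 = 86.9%

86.9


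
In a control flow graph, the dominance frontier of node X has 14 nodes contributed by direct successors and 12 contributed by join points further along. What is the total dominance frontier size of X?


DF(X) = direct successor contributions + join point contributions
= 14 + 12 = 26

26


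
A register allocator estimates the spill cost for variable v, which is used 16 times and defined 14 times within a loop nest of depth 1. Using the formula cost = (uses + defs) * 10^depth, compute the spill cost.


uses + defs = 16 + 14 = 30
10^1 = 10
Spill cost = 30 * 10 = 300

300


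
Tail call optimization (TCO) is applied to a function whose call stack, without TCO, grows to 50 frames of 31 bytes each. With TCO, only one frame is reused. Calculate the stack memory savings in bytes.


Without TCO: 50 * 31 = 1550 bytes
With TCO: reuse 1 frame = 31 bytes
Savings = 1550 - 31 = 1519

1519


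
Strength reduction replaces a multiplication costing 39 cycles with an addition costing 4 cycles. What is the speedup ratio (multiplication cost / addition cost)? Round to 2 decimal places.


Ratio = mult_cost / add_cost = 39 / 4 = 9.75

9.75


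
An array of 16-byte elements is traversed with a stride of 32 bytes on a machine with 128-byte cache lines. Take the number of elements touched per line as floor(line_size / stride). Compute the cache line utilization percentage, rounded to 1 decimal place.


Elements per cache line = floor(128 / 32) = 4
Bytes used = 4 * 16 = 64
Utilization = 64 / 128 * 100 = 50.0%

50.0


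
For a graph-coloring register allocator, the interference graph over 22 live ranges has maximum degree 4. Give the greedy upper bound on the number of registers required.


Greedy coloring never needs more than (max_degree + 1) colors: when coloring a vertex, at most max_degree neighbors are already colored.
Upper bound = 4 + 1 = 5

5


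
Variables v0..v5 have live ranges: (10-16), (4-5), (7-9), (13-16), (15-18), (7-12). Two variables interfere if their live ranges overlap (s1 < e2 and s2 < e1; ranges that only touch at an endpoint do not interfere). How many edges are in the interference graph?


Check all pairs for overlapping intervals.
Two intervals (s1,e1) and (s2,e2) overlap if s1 < e2 and s2 < e1.
v0 (10-16) vs v1..v5: overlaps v3, v4, v5 -> 3
v1 (4-5) vs v2..v5: overlaps none -> 0
v2 (7-9) vs v3..v5: overlaps v5 -> 1
v3 (13-16) vs v4..v5: overlaps v4 -> 1
v4 (15-18) vs v5: overlaps none -> 0
Total overlapping pairs = 3 + 0 + 1 + 1 + 0 = 5

5


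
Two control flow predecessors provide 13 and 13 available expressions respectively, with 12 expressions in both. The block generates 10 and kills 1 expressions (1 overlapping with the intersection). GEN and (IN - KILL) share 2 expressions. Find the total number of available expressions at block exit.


IN = intersection of predecessors = 12
IN - KILL = 12 - 1 = 11
|OUT| = |GEN| + |IN - KILL| - |GEN ∩ (IN - KILL)| = 10 + 11 - 2 = 19

19


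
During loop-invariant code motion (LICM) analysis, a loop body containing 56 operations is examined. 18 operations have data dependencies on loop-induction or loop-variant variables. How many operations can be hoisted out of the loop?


Invariant candidates = total - loop-dependent
= 56 - 18 = 38

38


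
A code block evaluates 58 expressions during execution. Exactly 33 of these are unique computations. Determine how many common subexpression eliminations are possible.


CSE count = total expressions - unique expressions
= 58 - 33 = 25

25


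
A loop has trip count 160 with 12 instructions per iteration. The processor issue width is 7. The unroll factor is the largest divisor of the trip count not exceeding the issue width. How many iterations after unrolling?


Largest divisor of 160 <= 7 is 5
New iterations = 160 / 5 = 32

32


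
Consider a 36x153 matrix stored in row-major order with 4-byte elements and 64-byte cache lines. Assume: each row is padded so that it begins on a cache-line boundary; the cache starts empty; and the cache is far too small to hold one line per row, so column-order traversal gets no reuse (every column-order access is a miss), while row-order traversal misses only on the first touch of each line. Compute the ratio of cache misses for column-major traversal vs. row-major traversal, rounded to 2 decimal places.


Each row occupies 153 * 4 = 612 bytes and starts on a line boundary, so it spans ceil(612 / 64) = 10 cache lines.
Row-major traversal misses (one per line touched): 36 * ceil(153 * 4 / 64) = 360
Column-major traversal misses (no reuse, every access misses): 36 * 153 = 5508
Ratio = 5508 / 360 = 15.3

15.3


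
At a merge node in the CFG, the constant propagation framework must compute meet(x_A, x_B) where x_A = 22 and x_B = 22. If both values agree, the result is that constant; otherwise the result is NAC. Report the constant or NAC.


Meet operation: if both paths give the same constant, result is that constant; if they differ, result is NAC (not-a-constant).
Path A: 22, Path B: 22 -> equal
Result: constant -> 22

22


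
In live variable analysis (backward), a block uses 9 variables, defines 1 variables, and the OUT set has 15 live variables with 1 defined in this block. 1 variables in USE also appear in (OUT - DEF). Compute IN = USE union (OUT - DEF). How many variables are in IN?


OUT - DEF: 15 - 1 = 14
|IN| = |USE| + |OUT - DEF| - |USE ∩ (OUT - DEF)| = 9 + 14 - 1 = 22

22


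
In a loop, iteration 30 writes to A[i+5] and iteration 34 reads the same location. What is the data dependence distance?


Distance = read iteration - write iteration
= 34 - 30 = 4

4


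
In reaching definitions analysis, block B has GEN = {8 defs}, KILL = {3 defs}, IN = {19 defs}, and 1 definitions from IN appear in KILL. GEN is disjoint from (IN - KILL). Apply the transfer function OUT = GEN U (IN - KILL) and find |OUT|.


IN - KILL: 19 - 1 = 18 surviving definitions
OUT = GEN + surviving = 8 + 18 = 26

26


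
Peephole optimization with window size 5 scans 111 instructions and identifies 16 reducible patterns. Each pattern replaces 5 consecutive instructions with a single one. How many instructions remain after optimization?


Each match removes 4 instructions.
Total removed = 16 * 4 = 64
Remaining = 111 - 64 = 47

47


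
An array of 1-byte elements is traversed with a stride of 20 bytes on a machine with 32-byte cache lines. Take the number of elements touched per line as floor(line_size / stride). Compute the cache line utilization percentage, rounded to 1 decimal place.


Elements per cache line = floor(32 / 20) = 1
Bytes used = 1 * 1 = 1
Utilization = 1 / 32 * 100 = 3.1%

3.1


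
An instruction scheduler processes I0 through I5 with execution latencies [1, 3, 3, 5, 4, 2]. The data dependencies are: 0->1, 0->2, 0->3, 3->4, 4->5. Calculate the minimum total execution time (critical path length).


Compute longest path through dependency graph: dist(Ik) = max over predecessors of dist + latency(Ik).
dist(I0) = latency 1 = 1
dist(I1) = dist(I0) + 3 = 1 + 3 = 4
dist(I2) = dist(I0) + 3 = 1 + 3 = 4
dist(I3) = dist(I0) + 5 = 1 + 5 = 6
dist(I4) = dist(I3) + 4 = 6 + 4 = 10
dist(I5) = dist(I4) + 2 = 10 + 2 = 12
Critical path = max dist = 12

12


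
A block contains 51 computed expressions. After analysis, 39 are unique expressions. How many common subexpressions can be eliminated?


CSE count = total expressions - unique expressions
= 51 - 39 = 12

12


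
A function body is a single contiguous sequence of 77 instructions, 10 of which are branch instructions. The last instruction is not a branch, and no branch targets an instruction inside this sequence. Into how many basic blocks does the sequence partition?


With no in-sequence branch targets, the leaders are the first instruction plus the instruction after each branch.
Number of basic blocks = branches + 1
= 10 + 1 = 11

11


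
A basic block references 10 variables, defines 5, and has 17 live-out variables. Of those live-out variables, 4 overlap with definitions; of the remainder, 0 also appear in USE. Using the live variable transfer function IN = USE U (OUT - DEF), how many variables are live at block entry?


OUT - DEF: 17 - 4 = 13
|IN| = |USE| + |OUT - DEF| - |USE ∩ (OUT - DEF)| = 10 + 13 - 0 = 23

23


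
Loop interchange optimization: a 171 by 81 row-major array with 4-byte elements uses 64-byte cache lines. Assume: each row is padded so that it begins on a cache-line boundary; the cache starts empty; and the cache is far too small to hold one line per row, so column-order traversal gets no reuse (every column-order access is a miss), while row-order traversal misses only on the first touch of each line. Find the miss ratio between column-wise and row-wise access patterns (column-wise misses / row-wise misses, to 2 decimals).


Each row occupies 81 * 4 = 324 bytes and starts on a line boundary, so it spans ceil(324 / 64) = 6 cache lines.
Row-major traversal misses (one per line touched): 171 * ceil(81 * 4 / 64) = 1026
Column-major traversal misses (no reuse, every access misses): 171 * 81 = 13851
Ratio = 13851 / 1026 = 13.5

13.5


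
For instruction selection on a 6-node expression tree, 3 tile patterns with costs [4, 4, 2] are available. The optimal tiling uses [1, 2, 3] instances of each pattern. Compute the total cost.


Total cost = sum(count_i * cost_i)
= 1*4 + 2*4 + 3*2
= 18

18


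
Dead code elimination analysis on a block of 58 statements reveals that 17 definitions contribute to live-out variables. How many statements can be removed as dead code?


Dead code = total statements - live definitions
= 58 - 17 = 41

41


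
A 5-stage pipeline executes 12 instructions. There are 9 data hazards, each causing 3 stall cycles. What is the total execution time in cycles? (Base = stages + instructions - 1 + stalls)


Base cycles = 5 + 12 - 1 = 16
Total stalls = 9 * 3 = 27
Total = 16 + 27 = 43

43


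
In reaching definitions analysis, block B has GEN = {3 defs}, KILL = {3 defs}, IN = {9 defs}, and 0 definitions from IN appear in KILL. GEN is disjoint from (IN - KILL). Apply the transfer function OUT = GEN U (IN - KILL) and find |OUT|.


IN - KILL: 9 - 0 = 9 surviving definitions
OUT = GEN + surviving = 3 + 9 = 12

12


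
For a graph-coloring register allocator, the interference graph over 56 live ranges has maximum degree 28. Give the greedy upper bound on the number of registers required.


Greedy coloring never needs more than (max_degree + 1) colors: when coloring a vertex, at most max_degree neighbors are already colored.
Upper bound = 28 + 1 = 29

29


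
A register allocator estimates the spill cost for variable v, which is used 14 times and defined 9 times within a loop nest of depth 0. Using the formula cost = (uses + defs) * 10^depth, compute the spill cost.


uses + defs = 14 + 9 = 23
10^0 = 1
Spill cost = 23 * 1 = 23

23


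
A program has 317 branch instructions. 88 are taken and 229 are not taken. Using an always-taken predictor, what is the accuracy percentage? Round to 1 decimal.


Predictor: always-taken
Correct predictions = 88
Accuracy = 88 / 317 * 100 = 27.8%

27.8


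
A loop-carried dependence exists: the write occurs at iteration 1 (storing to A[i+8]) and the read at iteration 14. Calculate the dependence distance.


Distance = read iteration - write iteration
= 14 - 1 = 13

13


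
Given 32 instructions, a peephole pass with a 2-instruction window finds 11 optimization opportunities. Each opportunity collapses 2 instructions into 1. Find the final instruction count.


Each match removes 1 instructions.
Total removed = 11 * 1 = 11
Remaining = 32 - 11 = 21

21


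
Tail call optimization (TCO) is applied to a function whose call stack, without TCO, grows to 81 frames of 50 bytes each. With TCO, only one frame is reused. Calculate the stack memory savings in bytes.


Without TCO: 81 * 50 = 4050 bytes
With TCO: reuse 1 frame = 50 bytes
Savings = 4050 - 50 = 4000

4000


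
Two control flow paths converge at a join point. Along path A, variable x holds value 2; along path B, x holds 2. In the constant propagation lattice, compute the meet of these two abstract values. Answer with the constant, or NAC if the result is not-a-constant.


Meet operation: if both paths give the same constant, result is that constant; if they differ, result is NAC (not-a-constant).
Path A: 2, Path B: 2 -> equal
Result: constant -> 2

2


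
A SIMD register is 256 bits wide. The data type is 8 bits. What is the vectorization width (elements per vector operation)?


Width = SIMD bits / data type bits
= 256 / 8 = 32

32


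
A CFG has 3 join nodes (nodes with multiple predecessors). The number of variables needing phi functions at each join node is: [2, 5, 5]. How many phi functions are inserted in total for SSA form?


Total phi functions = sum of phi functions at each join node
= 2 + 5 + 5 = 12

12


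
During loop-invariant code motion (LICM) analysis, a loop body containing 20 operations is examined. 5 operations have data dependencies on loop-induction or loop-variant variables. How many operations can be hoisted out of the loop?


Invariant candidates = total - loop-dependent
= 20 - 5 = 15

15


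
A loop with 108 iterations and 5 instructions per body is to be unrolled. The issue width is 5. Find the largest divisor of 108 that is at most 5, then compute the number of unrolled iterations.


Largest divisor of 108 <= 5 is 4
New iterations = 108 / 4 = 27

27
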